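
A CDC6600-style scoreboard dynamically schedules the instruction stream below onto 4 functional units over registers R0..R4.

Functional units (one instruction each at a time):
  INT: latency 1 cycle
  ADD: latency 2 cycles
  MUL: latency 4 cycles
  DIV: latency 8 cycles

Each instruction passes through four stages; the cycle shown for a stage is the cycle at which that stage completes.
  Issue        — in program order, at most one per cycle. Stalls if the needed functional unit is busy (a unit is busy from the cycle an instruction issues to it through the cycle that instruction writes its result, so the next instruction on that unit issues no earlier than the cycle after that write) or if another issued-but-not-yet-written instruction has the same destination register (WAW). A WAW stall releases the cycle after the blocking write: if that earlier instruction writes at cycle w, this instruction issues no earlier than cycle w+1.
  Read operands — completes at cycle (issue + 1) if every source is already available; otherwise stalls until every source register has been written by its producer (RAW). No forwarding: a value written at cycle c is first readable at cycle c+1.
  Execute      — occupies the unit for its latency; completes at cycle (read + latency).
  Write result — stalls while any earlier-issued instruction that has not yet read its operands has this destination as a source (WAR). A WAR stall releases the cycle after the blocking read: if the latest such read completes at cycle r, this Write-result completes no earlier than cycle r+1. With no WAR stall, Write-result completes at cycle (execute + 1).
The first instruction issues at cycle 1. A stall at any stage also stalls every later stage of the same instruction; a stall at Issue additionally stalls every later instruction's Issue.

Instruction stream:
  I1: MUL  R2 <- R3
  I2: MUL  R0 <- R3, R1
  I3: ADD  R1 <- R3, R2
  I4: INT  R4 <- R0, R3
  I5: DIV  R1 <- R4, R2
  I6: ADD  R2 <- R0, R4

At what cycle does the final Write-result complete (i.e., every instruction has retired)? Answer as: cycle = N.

[1] I1 issues→MUL
[2] I1 reads
[6] I1 exec-done
[7] I1 writes R2
[8] I2 issues→MUL
[9] I2 reads | I3 issues→ADD
[10] I3 reads | I4 issues→INT
[12] I3 exec-done
[13] I2 exec-done | I3 writes R1
[14] I2 writes R0 | I5 issues→DIV
[15] I4 reads | I6 issues→ADD
[16] I4 exec-done
[17] I4 writes R4
[18] I5 reads | I6 reads
[20] I6 exec-done
[21] I6 writes R2
[26] I5 exec-done
[27] I5 writes R1

cycle = 27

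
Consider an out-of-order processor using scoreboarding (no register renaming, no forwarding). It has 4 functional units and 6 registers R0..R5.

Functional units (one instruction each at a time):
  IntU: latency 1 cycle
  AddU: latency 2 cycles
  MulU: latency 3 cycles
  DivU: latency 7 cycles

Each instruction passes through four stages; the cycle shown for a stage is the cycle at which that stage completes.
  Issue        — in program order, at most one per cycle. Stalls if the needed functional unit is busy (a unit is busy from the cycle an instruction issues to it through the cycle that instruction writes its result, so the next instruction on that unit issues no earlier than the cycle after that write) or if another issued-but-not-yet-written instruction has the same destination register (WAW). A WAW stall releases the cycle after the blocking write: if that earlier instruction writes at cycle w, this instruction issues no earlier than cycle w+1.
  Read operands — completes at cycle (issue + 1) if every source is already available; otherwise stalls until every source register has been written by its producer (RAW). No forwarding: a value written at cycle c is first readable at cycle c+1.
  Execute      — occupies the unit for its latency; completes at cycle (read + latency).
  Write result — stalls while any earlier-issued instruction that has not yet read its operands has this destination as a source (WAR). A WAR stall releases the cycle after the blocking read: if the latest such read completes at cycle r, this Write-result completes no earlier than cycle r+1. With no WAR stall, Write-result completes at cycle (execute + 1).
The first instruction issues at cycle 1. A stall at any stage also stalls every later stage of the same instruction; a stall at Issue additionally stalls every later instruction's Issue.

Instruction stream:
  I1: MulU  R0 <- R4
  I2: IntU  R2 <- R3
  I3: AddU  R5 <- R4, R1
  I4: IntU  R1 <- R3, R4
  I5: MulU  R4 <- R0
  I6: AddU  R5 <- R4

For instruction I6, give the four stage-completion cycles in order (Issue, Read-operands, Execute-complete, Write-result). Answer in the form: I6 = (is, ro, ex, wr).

I6 = (8, 13, 15, 16)

c1: issue I1 (MulU)
c2: I1 read-ops, issue I2 (IntU)
c3: I2 read-ops, issue I3 (AddU)
c4: I2 finished on IntU, I3 read-ops
c5: I1 finished on MulU, I2→R2
c6: I1→R0, I3 finished on AddU, issue I4 (IntU)
c7: I3→R5, I4 read-ops, issue I5 (MulU)
c8: I4 finished on IntU, I5 read-ops, issue I6 (AddU)
c9: I4→R1
c11: I5 finished on MulU
c12: I5→R4
c13: I6 read-ops
c15: I6 finished on AddU
c16: I6→R5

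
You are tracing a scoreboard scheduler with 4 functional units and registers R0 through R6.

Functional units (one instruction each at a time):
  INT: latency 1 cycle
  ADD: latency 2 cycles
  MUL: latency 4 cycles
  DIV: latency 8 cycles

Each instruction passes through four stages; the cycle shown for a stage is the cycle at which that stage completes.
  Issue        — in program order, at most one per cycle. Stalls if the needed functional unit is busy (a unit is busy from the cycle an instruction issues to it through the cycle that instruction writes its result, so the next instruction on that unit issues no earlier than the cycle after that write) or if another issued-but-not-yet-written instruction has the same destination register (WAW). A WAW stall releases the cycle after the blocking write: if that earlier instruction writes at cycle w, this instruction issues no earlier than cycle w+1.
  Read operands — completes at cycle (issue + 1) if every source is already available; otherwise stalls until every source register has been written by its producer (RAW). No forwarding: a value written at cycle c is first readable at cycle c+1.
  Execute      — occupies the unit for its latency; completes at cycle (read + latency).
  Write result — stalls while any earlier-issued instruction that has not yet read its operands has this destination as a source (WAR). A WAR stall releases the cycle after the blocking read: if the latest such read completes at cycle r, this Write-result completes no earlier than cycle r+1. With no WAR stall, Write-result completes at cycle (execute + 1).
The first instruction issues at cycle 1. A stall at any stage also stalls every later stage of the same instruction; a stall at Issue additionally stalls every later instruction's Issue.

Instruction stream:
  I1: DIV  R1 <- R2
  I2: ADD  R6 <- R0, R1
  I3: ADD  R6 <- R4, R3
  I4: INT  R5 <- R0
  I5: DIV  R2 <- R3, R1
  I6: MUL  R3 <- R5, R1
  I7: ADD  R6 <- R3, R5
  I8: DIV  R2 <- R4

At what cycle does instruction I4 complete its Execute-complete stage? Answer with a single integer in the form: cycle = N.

cycle = 19

I1  is:1  ro:2  ex:10  wr:11
I2  is:2  ro:12  ex:14  wr:15  — RAW R1: wait I1 write@11
I3  is:16  ro:17  ex:19  wr:20  — struct: ADD busy until I2 writes@15
I4  is:17  ro:18  ex:19  wr:20
I5  is:18  ro:19  ex:27  wr:28
I6  is:19  ro:21  ex:25  wr:26  — RAW R5: wait I4 write@20
I7  is:21  ro:27  ex:29  wr:30  — struct: ADD busy until I3 writes@20, RAW R3: wait I6 write@26
I8  is:29  ro:30  ex:38  wr:39  — struct: DIV busy until I5 writes@28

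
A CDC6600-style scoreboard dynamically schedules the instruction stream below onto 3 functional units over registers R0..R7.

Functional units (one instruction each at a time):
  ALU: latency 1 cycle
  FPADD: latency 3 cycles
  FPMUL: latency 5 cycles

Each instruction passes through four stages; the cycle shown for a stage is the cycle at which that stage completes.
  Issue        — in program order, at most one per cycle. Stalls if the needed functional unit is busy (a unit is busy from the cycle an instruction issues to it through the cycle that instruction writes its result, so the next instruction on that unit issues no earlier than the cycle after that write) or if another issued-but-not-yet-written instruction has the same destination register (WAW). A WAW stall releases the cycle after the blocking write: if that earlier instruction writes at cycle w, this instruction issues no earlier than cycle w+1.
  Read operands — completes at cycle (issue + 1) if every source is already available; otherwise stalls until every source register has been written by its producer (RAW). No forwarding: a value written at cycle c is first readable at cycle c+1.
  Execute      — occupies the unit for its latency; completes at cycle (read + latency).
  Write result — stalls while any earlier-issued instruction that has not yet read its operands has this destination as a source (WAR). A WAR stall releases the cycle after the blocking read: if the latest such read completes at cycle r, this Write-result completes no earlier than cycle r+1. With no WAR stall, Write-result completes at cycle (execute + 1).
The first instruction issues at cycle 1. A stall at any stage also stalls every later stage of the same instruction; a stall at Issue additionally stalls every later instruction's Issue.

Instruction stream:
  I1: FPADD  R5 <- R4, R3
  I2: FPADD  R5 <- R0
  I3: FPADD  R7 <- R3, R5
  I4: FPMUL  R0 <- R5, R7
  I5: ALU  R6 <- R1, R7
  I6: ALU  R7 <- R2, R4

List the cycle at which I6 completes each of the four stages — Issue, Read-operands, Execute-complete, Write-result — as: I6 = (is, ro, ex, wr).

I6 = (22, 23, 24, 25)

I1  is:1  ro:2  ex:5  wr:6
I2  is:7  ro:8  ex:11  wr:12  — struct: FPADD busy until I1 writes@6
I3  is:13  ro:14  ex:17  wr:18  — struct: FPADD busy until I2 writes@12
I4  is:14  ro:19  ex:24  wr:25  — RAW R7: wait I3 write@18
I5  is:15  ro:19  ex:20  wr:21  — RAW R7: wait I3 write@18
I6  is:22  ro:23  ex:24  wr:25  — struct: ALU busy until I5 writes@21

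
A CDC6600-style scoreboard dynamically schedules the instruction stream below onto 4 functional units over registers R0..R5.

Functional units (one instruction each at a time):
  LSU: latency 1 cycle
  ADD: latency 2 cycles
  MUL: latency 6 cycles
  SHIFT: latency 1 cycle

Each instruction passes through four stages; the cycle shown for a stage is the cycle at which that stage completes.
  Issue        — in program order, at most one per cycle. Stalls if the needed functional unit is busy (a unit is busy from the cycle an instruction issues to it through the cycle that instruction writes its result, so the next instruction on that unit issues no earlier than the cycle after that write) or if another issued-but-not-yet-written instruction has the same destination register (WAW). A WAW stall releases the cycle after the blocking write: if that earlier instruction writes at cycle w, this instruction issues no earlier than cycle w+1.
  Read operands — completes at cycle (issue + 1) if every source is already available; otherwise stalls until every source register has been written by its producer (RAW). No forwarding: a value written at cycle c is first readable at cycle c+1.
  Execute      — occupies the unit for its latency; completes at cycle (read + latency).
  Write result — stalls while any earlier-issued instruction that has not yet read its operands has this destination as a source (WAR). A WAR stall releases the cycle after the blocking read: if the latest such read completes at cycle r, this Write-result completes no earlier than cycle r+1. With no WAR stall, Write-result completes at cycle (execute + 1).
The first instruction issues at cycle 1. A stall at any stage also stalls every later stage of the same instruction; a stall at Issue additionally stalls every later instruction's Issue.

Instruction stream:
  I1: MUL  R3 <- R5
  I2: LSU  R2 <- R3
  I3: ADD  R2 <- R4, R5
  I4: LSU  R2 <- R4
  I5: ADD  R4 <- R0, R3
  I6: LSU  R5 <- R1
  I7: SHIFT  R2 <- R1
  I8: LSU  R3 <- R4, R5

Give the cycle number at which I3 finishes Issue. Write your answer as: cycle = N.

cycle = 13

c1: I1 issues→MUL
c2: I1 reads · I2 issues→LSU
c8: I1 exec-done
c9: I1 writes R3
c10: I2 reads
c11: I2 exec-done
c12: I2 writes R2
c13: I3 issues→ADD
c14: I3 reads
c16: I3 exec-done
c17: I3 writes R2
c18: I4 issues→LSU
c19: I4 reads · I5 issues→ADD
c20: I4 exec-done · I5 reads
c21: I4 writes R2
c22: I5 exec-done · I6 issues→LSU
c23: I5 writes R4 · I6 reads · I7 issues→SHIFT
c24: I6 exec-done · I7 reads
c25: I6 writes R5 · I7 exec-done
c26: I7 writes R2 · I8 issues→LSU
c27: I8 reads
c28: I8 exec-done
c29: I8 writes R3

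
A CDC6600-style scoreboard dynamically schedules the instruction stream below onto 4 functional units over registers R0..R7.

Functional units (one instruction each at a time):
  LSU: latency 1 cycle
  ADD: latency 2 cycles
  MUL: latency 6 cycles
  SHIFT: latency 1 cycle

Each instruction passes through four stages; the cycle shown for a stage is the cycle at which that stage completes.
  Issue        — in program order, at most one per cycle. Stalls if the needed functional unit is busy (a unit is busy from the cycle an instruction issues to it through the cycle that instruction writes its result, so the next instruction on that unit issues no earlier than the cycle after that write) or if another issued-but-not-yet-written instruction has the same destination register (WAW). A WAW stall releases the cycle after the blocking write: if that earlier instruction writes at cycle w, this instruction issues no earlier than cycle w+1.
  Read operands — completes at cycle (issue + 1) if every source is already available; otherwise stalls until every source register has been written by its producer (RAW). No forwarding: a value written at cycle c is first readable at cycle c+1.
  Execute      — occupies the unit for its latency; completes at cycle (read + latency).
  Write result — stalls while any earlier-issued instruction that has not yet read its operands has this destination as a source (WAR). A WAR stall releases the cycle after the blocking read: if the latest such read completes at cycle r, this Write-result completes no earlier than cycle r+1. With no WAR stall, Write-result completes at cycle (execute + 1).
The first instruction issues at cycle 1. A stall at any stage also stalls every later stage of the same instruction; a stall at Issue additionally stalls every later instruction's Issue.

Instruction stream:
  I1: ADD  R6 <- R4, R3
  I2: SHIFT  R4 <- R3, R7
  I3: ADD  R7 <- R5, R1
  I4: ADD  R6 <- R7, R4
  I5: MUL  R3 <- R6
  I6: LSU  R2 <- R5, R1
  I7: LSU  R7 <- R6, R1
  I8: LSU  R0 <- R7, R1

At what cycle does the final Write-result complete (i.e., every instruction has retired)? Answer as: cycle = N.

[1] I1→ADD
[2] I1 RO, I2→SHIFT
[3] I2 RO
[4] I1 EX, I2 EX
[5] I1 WR R6, I2 WR R4
[6] I3→ADD
[7] I3 RO
[9] I3 EX
[10] I3 WR R7
[11] I4→ADD
[12] I4 RO, I5→MUL
[13] I6→LSU
[14] I4 EX, I6 RO
[15] I4 WR R6, I6 EX
[16] I5 RO, I6 WR R2
[17] I7→LSU
[18] I7 RO
[19] I7 EX
[20] I7 WR R7
[21] I8→LSU
[22] I5 EX, I8 RO
[23] I5 WR R3, I8 EX
[24] I8 WR R0

cycle = 24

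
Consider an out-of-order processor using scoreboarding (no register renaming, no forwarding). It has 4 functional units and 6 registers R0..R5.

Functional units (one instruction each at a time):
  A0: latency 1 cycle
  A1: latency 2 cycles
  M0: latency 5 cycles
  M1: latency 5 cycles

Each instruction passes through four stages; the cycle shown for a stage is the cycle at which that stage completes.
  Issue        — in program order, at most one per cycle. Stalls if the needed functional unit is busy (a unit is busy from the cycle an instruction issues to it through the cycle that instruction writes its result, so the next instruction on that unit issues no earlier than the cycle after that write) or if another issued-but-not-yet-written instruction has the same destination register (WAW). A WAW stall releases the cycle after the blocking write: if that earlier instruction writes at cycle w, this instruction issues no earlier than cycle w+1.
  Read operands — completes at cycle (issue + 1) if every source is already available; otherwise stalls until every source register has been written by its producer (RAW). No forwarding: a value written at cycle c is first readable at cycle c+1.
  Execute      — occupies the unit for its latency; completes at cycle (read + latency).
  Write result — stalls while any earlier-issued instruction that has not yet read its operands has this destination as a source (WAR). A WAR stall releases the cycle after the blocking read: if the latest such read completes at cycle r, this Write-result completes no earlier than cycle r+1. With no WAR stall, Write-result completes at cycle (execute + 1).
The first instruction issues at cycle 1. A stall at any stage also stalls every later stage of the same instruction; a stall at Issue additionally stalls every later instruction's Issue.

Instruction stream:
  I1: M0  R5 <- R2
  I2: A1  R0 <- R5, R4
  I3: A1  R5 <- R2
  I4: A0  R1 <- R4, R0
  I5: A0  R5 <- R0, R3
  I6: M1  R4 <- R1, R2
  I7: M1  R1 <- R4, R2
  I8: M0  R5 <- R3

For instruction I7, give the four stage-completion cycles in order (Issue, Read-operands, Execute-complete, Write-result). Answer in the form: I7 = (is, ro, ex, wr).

I7 = (27, 28, 33, 34)

c1: issue I1 (M0)
c2: I1 read-ops · issue I2 (A1)
c7: I1 finished on M0
c8: I1→R5
c9: I2 read-ops
c11: I2 finished on A1
c12: I2→R0
c13: issue I3 (A1)
c14: I3 read-ops · issue I4 (A0)
c15: I4 read-ops
c16: I3 finished on A1 · I4 finished on A0
c17: I3→R5 · I4→R1
c18: issue I5 (A0)
c19: I5 read-ops · issue I6 (M1)
c20: I5 finished on A0 · I6 read-ops
c21: I5→R5
c25: I6 finished on M1
c26: I6→R4
c27: issue I7 (M1)
c28: I7 read-ops · issue I8 (M0)
c29: I8 read-ops
c33: I7 finished on M1
c34: I7→R1 · I8 finished on M0
c35: I8→R5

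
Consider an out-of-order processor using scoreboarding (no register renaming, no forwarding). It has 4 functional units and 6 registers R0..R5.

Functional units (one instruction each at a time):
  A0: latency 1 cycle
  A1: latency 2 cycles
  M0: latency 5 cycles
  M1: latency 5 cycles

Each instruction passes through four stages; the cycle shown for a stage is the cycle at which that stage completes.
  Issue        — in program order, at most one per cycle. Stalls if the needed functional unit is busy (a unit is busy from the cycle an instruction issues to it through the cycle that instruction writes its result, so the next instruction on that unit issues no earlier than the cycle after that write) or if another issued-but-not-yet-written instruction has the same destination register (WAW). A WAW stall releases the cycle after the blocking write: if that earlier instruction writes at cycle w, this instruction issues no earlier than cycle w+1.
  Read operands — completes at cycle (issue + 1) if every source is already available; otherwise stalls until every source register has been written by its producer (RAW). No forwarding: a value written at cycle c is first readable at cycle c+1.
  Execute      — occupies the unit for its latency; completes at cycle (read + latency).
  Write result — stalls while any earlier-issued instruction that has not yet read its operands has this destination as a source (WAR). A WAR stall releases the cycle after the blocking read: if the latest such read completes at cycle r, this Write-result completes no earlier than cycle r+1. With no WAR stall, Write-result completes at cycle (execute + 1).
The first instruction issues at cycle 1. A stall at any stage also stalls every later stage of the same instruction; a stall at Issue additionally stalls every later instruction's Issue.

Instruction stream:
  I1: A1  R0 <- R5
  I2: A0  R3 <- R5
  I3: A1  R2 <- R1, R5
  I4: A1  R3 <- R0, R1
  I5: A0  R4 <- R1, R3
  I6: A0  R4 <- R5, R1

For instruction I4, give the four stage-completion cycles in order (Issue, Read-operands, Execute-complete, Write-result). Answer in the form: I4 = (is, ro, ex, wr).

I1: IS=1 RO=2 EX=4 WR=5
I2: IS=2 RO=3 EX=4 WR=5
I3: IS=6 RO=7 EX=9 WR=10  [struct: A1 busy until I1 writes@5]
I4: IS=11 RO=12 EX=14 WR=15  [struct: A1 busy until I3 writes@10]
I5: IS=12 RO=16 EX=17 WR=18  [RAW R3: wait I4 write@15]
I6: IS=19 RO=20 EX=21 WR=22  [struct: A0 busy until I5 writes@18]

I4 = (11, 12, 14, 15)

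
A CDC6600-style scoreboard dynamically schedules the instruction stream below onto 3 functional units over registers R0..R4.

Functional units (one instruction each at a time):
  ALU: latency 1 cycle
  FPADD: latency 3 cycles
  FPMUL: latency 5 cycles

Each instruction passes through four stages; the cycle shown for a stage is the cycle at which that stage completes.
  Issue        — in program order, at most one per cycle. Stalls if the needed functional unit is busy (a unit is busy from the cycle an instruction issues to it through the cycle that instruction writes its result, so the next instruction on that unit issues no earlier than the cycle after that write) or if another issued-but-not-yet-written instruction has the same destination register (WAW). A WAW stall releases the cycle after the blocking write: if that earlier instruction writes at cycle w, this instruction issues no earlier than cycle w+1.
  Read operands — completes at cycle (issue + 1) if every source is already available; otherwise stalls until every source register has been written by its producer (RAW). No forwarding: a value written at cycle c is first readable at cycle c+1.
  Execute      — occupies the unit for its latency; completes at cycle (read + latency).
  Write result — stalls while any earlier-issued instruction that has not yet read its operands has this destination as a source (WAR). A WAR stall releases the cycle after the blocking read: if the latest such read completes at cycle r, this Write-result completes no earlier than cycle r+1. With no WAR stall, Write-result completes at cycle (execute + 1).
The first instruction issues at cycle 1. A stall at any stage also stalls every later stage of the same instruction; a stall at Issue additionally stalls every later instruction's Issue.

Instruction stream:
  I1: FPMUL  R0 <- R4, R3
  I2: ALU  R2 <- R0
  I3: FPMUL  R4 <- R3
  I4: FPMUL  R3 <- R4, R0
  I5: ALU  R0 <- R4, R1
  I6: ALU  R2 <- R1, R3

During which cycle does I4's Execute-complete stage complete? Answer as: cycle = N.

cycle = 23

I1  is:1  ro:2  ex:7  wr:8
I2  is:2  ro:9  ex:10  wr:11  — RAW R0: wait I1 write@8
I3  is:9  ro:10  ex:15  wr:16  — struct: FPMUL busy until I1 writes@8
I4  is:17  ro:18  ex:23  wr:24  — struct: FPMUL busy until I3 writes@16
I5  is:18  ro:19  ex:20  wr:21
I6  is:22  ro:25  ex:26  wr:27  — struct: ALU busy until I5 writes@21, RAW R3: wait I4 write@24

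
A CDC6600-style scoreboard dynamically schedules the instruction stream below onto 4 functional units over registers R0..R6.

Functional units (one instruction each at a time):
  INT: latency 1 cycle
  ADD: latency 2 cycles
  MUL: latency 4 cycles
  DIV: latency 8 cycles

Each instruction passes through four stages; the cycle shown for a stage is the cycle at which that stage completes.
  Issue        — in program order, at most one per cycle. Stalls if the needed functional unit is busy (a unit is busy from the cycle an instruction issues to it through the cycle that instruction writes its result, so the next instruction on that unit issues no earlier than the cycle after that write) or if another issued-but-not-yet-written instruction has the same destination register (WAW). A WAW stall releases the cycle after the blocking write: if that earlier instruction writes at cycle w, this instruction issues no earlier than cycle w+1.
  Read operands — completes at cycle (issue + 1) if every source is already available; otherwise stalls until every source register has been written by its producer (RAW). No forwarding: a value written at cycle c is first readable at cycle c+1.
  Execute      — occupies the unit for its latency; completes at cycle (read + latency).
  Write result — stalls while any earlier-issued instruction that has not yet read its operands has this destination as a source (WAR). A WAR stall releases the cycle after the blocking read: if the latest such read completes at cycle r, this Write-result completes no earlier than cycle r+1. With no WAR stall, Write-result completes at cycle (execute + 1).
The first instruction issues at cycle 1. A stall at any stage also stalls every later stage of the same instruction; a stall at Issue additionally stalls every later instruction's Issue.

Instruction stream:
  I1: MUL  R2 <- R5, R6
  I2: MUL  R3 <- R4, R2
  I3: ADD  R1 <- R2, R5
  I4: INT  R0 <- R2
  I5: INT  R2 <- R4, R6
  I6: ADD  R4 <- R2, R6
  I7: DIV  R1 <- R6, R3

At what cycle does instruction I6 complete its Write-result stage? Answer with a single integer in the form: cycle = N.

cycle = 21

c1: issue I1 (MUL)
c2: I1 read-ops
c6: I1 finished on MUL
c7: I1→R2
c8: issue I2 (MUL)
c9: I2 read-ops, issue I3 (ADD)
c10: I3 read-ops, issue I4 (INT)
c11: I4 read-ops
c12: I3 finished on ADD, I4 finished on INT
c13: I2 finished on MUL, I3→R1, I4→R0
c14: I2→R3, issue I5 (INT)
c15: I5 read-ops, issue I6 (ADD)
c16: I5 finished on INT, issue I7 (DIV)
c17: I5→R2, I7 read-ops
c18: I6 read-ops
c20: I6 finished on ADD
c21: I6→R4
c25: I7 finished on DIV
c26: I7→R1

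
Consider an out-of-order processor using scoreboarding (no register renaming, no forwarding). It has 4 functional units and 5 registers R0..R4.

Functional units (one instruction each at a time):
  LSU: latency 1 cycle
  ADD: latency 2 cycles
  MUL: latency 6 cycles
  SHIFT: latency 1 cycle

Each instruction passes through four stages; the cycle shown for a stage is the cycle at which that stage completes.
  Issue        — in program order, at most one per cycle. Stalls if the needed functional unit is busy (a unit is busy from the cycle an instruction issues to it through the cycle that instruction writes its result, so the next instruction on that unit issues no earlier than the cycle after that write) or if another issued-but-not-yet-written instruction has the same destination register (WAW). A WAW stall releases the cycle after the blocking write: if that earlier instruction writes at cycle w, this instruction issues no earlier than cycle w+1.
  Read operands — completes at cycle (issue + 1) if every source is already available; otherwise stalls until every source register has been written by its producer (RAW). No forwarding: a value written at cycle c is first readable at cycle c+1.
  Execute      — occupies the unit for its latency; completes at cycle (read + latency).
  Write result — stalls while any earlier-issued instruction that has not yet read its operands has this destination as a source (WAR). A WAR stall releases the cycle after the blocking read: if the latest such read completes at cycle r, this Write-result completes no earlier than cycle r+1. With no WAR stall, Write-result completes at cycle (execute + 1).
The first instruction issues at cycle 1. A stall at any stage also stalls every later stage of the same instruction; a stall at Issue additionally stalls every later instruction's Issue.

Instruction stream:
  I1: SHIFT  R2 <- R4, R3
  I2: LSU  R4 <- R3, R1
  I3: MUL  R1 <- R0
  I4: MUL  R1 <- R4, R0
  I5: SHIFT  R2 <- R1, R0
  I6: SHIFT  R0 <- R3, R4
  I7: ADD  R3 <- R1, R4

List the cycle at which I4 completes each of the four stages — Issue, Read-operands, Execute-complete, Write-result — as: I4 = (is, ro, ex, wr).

c1: I1 issues→SHIFT
c2: I1 reads, I2 issues→LSU
c3: I1 exec-done, I2 reads, I3 issues→MUL
c4: I1 writes R2, I2 exec-done, I3 reads
c5: I2 writes R4
c10: I3 exec-done
c11: I3 writes R1
c12: I4 issues→MUL
c13: I4 reads, I5 issues→SHIFT
c19: I4 exec-done
c20: I4 writes R1
c21: I5 reads
c22: I5 exec-done
c23: I5 writes R2
c24: I6 issues→SHIFT
c25: I6 reads, I7 issues→ADD
c26: I6 exec-done, I7 reads
c27: I6 writes R0
c28: I7 exec-done
c29: I7 writes R3

I4 = (12, 13, 19, 20)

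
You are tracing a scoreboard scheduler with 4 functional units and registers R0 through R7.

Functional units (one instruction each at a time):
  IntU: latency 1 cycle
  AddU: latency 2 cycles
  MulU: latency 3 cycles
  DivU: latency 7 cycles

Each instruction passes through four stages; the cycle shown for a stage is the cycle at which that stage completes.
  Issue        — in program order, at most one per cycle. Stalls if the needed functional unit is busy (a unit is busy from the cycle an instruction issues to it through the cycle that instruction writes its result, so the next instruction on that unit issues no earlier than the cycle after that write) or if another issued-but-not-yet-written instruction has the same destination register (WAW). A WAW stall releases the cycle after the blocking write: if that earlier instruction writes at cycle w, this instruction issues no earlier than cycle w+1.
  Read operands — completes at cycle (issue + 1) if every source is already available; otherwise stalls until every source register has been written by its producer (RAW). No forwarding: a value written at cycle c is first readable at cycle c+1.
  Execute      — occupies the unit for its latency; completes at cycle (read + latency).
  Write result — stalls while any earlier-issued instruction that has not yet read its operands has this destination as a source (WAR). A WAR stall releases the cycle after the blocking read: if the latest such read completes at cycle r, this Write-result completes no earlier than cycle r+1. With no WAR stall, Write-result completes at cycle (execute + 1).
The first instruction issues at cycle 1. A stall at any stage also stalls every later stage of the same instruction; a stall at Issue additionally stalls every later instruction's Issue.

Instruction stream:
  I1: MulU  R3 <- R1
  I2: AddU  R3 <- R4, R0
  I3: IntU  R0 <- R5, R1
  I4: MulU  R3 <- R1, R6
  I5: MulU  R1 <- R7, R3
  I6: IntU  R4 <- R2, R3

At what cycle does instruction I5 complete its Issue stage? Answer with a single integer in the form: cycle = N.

cycle = 18

I1 -> (1, 2, 5, 6)
I2 -> (7, 8, 10, 11)  // WAW R3: wait I1 write@6
I3 -> (8, 9, 10, 11)
I4 -> (12, 13, 16, 17)  // WAW R3: wait I2 write@11
I5 -> (18, 19, 22, 23)  // struct: MulU busy until I4 writes@17
I6 -> (19, 20, 21, 22)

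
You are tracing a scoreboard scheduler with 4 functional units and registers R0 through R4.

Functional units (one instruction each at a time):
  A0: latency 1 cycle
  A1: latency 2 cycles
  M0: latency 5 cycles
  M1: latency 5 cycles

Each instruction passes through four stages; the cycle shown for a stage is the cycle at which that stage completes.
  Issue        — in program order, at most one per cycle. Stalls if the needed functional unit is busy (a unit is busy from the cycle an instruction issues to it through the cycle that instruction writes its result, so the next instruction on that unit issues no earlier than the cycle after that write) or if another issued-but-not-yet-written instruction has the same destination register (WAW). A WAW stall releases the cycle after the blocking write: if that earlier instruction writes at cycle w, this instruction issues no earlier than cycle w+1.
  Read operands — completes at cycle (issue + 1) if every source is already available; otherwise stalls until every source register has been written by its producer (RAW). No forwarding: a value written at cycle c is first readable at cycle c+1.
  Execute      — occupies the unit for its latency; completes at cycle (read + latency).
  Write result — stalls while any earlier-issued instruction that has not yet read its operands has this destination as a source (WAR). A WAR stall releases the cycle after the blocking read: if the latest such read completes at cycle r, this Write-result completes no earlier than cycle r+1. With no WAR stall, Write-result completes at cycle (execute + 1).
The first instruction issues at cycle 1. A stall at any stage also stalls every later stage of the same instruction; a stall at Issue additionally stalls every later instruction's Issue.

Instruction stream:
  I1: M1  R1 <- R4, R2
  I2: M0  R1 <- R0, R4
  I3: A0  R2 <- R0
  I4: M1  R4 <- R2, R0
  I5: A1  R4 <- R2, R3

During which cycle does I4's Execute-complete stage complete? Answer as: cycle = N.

cycle = 19

cycle 1: issue I1 (M1)
cycle 2: I1 read-ops
cycle 7: I1 finished on M1
cycle 8: I1→R1
cycle 9: issue I2 (M0)
cycle 10: I2 read-ops · issue I3 (A0)
cycle 11: I3 read-ops · issue I4 (M1)
cycle 12: I3 finished on A0
cycle 13: I3→R2
cycle 14: I4 read-ops
cycle 15: I2 finished on M0
cycle 16: I2→R1
cycle 19: I4 finished on M1
cycle 20: I4→R4
cycle 21: issue I5 (A1)
cycle 22: I5 read-ops
cycle 24: I5 finished on A1
cycle 25: I5→R4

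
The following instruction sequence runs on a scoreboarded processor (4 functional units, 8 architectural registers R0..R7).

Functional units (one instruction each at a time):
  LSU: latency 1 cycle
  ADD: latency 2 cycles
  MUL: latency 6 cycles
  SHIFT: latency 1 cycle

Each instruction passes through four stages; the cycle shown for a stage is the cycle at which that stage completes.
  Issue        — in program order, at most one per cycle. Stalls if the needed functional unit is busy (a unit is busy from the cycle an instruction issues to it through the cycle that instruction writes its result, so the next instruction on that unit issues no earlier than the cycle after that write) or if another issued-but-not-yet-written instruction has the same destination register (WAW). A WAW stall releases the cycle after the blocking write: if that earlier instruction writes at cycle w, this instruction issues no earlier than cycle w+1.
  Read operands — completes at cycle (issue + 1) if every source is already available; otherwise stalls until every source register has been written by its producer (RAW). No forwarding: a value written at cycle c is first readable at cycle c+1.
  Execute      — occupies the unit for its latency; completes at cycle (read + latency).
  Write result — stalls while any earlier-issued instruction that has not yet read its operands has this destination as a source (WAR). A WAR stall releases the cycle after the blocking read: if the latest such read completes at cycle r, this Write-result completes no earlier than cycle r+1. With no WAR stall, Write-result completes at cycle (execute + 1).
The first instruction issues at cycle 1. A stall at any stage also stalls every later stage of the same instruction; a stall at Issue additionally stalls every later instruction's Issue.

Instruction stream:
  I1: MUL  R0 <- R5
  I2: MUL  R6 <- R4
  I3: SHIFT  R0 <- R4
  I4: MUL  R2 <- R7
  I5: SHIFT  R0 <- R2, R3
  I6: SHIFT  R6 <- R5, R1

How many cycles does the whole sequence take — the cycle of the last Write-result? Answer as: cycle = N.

[I1] 1/2/8/9
[I2] 10/11/17/18  (struct: MUL busy until I1 writes@9)
[I3] 11/12/13/14
[I4] 19/20/26/27  (struct: MUL busy until I2 writes@18)
[I5] 20/28/29/30  (RAW R2: wait I4 write@27)
[I6] 31/32/33/34  (struct: SHIFT busy until I5 writes@30)

cycle = 34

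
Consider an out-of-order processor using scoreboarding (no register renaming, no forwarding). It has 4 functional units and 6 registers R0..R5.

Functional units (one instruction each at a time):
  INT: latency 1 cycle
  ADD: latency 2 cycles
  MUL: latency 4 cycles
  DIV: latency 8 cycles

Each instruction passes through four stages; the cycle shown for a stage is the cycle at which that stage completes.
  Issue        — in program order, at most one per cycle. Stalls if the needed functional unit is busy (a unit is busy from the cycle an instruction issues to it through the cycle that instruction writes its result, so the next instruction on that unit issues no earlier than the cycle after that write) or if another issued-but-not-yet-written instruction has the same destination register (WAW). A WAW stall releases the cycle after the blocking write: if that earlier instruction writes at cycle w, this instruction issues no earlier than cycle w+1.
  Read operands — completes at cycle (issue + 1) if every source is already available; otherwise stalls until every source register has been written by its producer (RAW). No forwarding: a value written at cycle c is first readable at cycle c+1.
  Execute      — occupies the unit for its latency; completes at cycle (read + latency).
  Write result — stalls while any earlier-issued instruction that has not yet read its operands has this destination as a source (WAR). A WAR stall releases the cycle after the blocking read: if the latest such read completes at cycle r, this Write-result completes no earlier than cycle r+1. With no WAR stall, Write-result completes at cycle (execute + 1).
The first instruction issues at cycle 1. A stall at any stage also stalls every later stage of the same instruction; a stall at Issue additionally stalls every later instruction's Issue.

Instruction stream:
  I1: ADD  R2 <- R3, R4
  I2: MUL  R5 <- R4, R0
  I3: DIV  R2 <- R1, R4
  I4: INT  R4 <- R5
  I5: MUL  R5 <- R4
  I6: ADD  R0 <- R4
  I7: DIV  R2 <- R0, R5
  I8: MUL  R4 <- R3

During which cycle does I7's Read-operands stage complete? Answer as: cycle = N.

cycle = 18

I1  is:1  ro:2  ex:4  wr:5
I2  is:2  ro:3  ex:7  wr:8
I3  is:6  ro:7  ex:15  wr:16  — WAW R2: wait I1 write@5
I4  is:7  ro:9  ex:10  wr:11  — RAW R5: wait I2 write@8
I5  is:9  ro:12  ex:16  wr:17  — struct: MUL busy until I2 writes@8, RAW R4: wait I4 write@11
I6  is:10  ro:12  ex:14  wr:15  — RAW R4: wait I4 write@11
I7  is:17  ro:18  ex:26  wr:27  — struct: DIV busy until I3 writes@16
I8  is:18  ro:19  ex:23  wr:24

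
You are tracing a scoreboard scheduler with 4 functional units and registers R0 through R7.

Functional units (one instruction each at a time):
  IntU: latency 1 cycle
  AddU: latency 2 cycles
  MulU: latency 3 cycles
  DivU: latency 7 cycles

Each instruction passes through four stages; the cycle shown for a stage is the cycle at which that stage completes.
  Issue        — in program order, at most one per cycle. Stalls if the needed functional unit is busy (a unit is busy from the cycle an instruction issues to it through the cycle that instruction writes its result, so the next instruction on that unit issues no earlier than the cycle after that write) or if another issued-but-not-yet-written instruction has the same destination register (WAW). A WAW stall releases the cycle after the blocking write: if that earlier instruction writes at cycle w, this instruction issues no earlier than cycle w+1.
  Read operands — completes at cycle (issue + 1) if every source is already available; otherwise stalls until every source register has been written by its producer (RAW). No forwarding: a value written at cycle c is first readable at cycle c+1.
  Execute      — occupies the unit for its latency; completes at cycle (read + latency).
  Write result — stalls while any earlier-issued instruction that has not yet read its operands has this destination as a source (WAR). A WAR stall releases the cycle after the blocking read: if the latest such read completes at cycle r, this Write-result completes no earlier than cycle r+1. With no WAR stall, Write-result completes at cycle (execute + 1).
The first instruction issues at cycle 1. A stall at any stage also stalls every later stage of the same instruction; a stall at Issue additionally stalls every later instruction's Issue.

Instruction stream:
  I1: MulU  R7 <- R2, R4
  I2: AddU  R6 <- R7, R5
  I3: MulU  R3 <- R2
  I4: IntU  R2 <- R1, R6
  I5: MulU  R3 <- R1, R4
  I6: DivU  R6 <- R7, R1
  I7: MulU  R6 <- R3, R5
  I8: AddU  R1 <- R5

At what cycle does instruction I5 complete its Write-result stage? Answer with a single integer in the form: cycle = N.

cycle = 18

t=1  I1 dispatched to MulU
t=2  I1 operands ready · I2 dispatched to AddU
t=5  I1 complete
t=6  R7←I1
t=7  I2 operands ready · I3 dispatched to MulU
t=8  I3 operands ready · I4 dispatched to IntU
t=9  I2 complete
t=10  R6←I2
t=11  I3 complete · I4 operands ready
t=12  R3←I3 · I4 complete
t=13  R2←I4 · I5 dispatched to MulU
t=14  I5 operands ready · I6 dispatched to DivU
t=15  I6 operands ready
t=17  I5 complete
t=18  R3←I5
t=22  I6 complete
t=23  R6←I6
t=24  I7 dispatched to MulU
t=25  I7 operands ready · I8 dispatched to AddU
t=26  I8 operands ready
t=28  I7 complete · I8 complete
t=29  R6←I7 · R1←I8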